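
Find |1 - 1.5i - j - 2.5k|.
3.24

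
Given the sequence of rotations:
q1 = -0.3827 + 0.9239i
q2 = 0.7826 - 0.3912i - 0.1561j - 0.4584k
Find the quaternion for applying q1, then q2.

q2 · q1 = 0.0619 + 0.8728i - 0.3638j + 0.3197k
0.0619 + 0.8728i - 0.3638j + 0.3197k


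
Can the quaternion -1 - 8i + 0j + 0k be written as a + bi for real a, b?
Yes. The quaternion -1 - 8i has j- and k-coefficients y = z = 0, so it lies in the complex subalgebra spanned by 1 and i.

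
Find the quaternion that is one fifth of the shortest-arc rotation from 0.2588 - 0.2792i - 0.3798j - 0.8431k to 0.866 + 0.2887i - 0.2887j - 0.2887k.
0.4304 - 0.1703i - 0.3955j - 0.7933k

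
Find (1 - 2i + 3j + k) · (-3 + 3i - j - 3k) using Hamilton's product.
9 + i - 13j - 13k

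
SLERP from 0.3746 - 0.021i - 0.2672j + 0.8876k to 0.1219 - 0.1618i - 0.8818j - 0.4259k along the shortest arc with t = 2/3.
0.0759 + 0.1254i + 0.6111j + 0.7779k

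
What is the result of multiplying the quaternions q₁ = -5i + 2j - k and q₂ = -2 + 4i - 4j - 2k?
26 + 2i - 18j + 14k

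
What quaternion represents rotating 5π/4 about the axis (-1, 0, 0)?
-0.3827 - 0.9239i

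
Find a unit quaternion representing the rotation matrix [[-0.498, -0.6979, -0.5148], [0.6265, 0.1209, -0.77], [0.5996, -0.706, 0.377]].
0.5 + 0.032i - 0.5572j + 0.6622k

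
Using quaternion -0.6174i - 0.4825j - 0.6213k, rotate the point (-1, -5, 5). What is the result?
(1.095, 5.074, -4.905)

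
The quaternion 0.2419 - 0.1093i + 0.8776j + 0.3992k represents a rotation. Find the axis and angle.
axis = (-0.1126, 0.9045, 0.4114), θ = 152°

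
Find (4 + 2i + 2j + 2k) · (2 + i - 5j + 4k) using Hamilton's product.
8 + 26i - 22j + 8k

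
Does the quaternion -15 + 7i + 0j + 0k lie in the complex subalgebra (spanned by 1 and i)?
Yes. The quaternion -15 + 7i has j- and k-coefficients y = z = 0, so it lies in the complex subalgebra spanned by 1 and i.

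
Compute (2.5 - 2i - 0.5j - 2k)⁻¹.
0.1724 + 0.1379i + 0.0345j + 0.1379k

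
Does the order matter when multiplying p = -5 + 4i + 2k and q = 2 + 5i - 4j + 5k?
Yes: pq = -40 - 9i + 10j - 37k ≠ -40 - 25i + 30j - 5k = qp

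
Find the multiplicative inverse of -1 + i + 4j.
-0.0556 - 0.0556i - 0.2222j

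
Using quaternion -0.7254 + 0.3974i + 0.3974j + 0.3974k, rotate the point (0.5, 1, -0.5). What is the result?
(1.207, -0.208, 0.001)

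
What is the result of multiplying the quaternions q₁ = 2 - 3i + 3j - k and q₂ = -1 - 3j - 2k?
5 - 6i - 15j + 6k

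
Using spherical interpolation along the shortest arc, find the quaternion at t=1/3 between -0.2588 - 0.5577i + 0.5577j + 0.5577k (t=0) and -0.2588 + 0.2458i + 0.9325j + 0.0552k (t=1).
-0.296 - 0.3181i + 0.787j + 0.4379k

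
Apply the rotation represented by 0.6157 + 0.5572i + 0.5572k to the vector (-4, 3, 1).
(-2.954, -4.156, -0.046)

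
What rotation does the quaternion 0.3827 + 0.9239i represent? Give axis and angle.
axis = (1, 0, 0), θ = 3π/4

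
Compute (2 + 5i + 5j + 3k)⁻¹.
0.0317 - 0.0794i - 0.0794j - 0.0476k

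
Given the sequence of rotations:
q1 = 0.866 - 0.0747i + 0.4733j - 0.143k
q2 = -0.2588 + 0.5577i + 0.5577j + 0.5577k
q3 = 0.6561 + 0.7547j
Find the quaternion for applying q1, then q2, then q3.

q2 · q1 = -0.3667 + 0.1586i + 0.3986j + 0.8256k
q3 · q2 · q1 = -0.5414 + 0.7271i - 0.0152j + 0.422k
-0.5414 + 0.7271i - 0.0152j + 0.422k


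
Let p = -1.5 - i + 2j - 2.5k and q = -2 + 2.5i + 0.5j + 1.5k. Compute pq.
8.25 + 2.5i - 9.5j - 2.75k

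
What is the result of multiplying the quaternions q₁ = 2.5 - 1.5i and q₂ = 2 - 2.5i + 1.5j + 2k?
1.25 - 9.25i + 6.75j + 2.75k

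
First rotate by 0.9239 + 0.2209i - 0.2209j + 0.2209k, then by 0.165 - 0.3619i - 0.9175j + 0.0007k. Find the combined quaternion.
0.0296 - 0.5004i - 0.804j + 0.3197k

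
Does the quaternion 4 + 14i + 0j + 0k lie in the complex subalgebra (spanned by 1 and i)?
Yes. The quaternion 4 + 14i has j- and k-coefficients y = z = 0, so it lies in the complex subalgebra spanned by 1 and i.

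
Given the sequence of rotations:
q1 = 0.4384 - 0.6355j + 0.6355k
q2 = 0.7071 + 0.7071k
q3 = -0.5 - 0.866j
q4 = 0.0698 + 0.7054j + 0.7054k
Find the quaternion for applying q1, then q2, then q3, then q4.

q2 · q1 = -0.1394 + 0.4494i - 0.4494j + 0.7594k
q3 · q2 · q1 = -0.3195 - 0.8823i + 0.3454j + 0.0095k
q4 · q3 · q2 · q1 = -0.2726 - 0.2985i - 0.8236j + 0.3977k
-0.2726 - 0.2985i - 0.8236j + 0.3977k


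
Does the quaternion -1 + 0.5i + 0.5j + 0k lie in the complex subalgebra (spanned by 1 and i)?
No. The quaternion -1 + 0.5i + 0.5j has j-coefficient y = 0.5 and k-coefficient z = 0, not both zero, so it does not lie in the complex subalgebra spanned by 1 and i.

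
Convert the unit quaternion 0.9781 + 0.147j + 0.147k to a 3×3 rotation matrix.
[[0.9136, -0.2876, 0.2876], [0.2876, 0.9568, 0.0432], [-0.2876, 0.0432, 0.9568]]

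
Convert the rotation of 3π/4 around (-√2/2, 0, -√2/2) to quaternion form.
0.3827 - 0.6533i - 0.6533k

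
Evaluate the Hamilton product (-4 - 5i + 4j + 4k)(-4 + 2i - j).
30 + 16i - 4j - 19k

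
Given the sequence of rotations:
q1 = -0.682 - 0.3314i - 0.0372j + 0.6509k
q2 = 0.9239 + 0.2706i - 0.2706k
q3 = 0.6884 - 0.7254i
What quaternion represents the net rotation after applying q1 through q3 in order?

q2 · q1 = -0.3643 - 0.5008i - 0.1208j + 0.7758k
q3 · q2 · q1 = -0.6141 - 0.0805i + 0.4796j + 0.6217k
-0.6141 - 0.0805i + 0.4796j + 0.6217k


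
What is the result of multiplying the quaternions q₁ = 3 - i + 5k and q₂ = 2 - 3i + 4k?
-17 - 11i - 11j + 22k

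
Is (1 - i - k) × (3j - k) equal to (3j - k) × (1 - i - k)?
No: pq = -1 + 3i + 2j - 4k ≠ -1 - 3i + 4j + 2k = qp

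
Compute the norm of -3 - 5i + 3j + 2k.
√47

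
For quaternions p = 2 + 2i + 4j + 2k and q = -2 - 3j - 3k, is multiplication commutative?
No: pq = 14 - 10i - 8j - 16k ≠ 14 + 2i - 20j - 4k = qp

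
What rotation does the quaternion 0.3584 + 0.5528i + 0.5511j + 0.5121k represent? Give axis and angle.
axis = (0.5921, 0.5903, 0.5485), θ = 138°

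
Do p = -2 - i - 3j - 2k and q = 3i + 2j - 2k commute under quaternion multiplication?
No: pq = 5 + 4i - 12j + 11k ≠ 5 - 16i + 4j - 3k = qp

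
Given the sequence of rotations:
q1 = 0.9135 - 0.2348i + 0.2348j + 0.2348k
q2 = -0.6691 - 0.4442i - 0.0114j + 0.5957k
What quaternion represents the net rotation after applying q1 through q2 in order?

q2 · q1 = -0.8527 - 0.3912i - 0.2031j + 0.2801k
-0.8527 - 0.3912i - 0.2031j + 0.2801k


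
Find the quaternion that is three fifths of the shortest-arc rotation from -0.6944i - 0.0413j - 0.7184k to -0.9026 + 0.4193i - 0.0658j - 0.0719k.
0.6658 - 0.6723i + 0.027j - 0.3225k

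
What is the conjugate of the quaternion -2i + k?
2i - k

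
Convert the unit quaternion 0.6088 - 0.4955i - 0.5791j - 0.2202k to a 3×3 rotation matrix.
[[0.2323, 0.842, -0.4869], [0.3058, 0.412, 0.8584], [0.9233, -0.3483, -0.1618]]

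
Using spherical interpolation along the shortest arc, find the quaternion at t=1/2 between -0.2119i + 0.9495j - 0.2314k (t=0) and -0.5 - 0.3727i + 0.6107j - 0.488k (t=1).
-0.2656 - 0.3106i + 0.8288j - 0.3822k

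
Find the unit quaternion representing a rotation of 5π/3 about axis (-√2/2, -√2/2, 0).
-0.866 - 0.3536i - 0.3536j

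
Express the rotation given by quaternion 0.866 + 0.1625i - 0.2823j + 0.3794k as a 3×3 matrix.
[[0.5527, -0.7489, -0.3656], [0.5654, 0.6593, -0.4957], [0.6122, 0.0672, 0.7878]]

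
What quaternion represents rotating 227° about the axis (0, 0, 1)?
-0.3987 + 0.9171k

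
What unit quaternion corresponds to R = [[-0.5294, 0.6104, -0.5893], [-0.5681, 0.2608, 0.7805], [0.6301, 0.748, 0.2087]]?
-0.4848 + 0.0168i + 0.6288j + 0.6077k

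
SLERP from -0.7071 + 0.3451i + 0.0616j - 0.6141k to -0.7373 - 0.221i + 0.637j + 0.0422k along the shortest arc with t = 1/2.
-0.8457 + 0.0727i + 0.409j - 0.3349k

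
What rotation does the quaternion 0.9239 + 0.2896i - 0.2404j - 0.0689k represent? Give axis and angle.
axis = (0.7569, -0.6283, -0.1801), θ = π/4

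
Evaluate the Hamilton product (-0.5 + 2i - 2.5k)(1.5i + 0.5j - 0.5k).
-4.25 + 0.5i - 3j + 1.25k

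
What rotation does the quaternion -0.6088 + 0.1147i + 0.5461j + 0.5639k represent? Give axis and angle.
axis = (0.1446, 0.6884, 0.7108), θ = 255°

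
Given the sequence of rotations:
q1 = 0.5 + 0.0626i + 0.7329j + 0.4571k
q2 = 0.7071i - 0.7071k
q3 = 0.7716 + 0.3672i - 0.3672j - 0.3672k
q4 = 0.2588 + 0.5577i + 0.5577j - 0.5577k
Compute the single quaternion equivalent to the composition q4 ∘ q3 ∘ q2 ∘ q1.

q2 · q1 = 0.279 + 0.8718i - 0.3675j + 0.1647k
q3 · q2 · q1 = -0.1793 + 0.5797i - 0.7666j + 0.2098k
q4 · q3 · q2 · q1 = 0.1748 - 0.2605i - 0.7387j - 0.5965k
0.1748 - 0.2605i - 0.7387j - 0.5965k


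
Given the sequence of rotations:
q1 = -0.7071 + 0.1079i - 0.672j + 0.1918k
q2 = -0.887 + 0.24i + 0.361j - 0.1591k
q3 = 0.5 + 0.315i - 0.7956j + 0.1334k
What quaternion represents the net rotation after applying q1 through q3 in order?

q2 · q1 = 0.8744 - 0.3031i + 0.2776j - 0.2579k
q3 · q2 · q1 = 0.7879 + 0.292i - 0.5161j - 0.166k
0.7879 + 0.292i - 0.5161j - 0.166k


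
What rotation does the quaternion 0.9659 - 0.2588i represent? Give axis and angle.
axis = (-1, 0, 0), θ = π/6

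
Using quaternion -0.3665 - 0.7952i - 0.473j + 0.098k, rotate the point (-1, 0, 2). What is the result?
(-0.152, -2.032, -0.922)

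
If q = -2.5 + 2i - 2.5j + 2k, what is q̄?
-2.5 - 2i + 2.5j - 2k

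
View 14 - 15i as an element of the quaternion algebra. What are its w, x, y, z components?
14 - 15i + 0j + 0k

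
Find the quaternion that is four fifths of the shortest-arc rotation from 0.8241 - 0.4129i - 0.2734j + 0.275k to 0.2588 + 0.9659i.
-0.0064 - 0.9941i - 0.076j + 0.0765k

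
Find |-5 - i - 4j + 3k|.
√51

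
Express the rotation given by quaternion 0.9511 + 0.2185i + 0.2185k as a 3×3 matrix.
[[0.9045, -0.4156, 0.0955], [0.4156, 0.809, -0.4156], [0.0955, 0.4156, 0.9045]]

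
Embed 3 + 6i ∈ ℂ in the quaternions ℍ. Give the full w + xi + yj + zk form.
3 + 6i + 0j + 0k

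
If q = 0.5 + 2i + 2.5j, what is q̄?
0.5 - 2i - 2.5j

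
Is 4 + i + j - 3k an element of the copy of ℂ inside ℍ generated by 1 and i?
No. The quaternion 4 + i + j - 3k has j-coefficient y = 1 and k-coefficient z = -3, not both zero, so it does not lie in the complex subalgebra spanned by 1 and i.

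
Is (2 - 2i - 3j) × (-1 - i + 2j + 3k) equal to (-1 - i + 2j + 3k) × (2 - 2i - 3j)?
No: pq = 2 - 9i + 13j - k ≠ 2 + 9i + j + 13k = qp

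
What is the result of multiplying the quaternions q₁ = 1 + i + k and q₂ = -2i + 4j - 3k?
5 - 6i + 5j + k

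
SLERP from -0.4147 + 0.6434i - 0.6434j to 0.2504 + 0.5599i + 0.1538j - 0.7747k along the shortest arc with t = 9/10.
0.1832 + 0.6335i + 0.0571j - 0.7496k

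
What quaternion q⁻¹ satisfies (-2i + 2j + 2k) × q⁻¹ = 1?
0.1667i - 0.1667j - 0.1667k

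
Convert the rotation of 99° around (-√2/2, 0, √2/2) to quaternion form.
0.6494 - 0.5377i + 0.5377k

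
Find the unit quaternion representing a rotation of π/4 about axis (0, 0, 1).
0.9239 + 0.3827k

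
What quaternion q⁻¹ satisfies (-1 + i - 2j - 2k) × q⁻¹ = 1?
-0.1 - 0.1i + 0.2j + 0.2k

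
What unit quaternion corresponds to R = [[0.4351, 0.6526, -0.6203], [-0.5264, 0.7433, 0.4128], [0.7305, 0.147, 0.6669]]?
0.8434 - 0.0788i - 0.4004j - 0.3495k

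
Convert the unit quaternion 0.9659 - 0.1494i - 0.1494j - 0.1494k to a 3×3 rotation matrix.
[[0.9107, 0.3333, -0.244], [-0.244, 0.9107, 0.3333], [0.3333, -0.244, 0.9107]]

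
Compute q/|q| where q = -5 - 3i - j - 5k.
-0.6455 - 0.3873i - 0.1291j - 0.6455k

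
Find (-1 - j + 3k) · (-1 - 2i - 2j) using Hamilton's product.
-1 + 8i - 3j - 5k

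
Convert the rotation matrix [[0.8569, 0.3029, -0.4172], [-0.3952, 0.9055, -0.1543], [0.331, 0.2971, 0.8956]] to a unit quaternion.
0.9563 + 0.118i - 0.1956j - 0.1825k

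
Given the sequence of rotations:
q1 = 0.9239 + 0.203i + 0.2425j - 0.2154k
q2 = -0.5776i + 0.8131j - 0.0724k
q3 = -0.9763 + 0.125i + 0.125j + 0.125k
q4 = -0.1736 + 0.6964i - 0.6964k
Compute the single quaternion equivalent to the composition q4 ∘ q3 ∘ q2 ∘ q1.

q2 · q1 = -0.0955 - 0.6912i + 0.6121j - 0.372k
q3 · q2 · q1 = 0.1496 + 0.5399i - 0.6494j + 0.5142k
q4 · q3 · q2 · q1 = -0.0439 - 0.4418i - 0.6213j - 0.6457k
-0.0439 - 0.4418i - 0.6213j - 0.6457k


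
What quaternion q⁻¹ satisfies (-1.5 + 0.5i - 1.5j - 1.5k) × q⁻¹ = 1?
-0.2143 - 0.0714i + 0.2143j + 0.2143k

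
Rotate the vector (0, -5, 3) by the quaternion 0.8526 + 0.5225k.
(4.455, -2.27, 3)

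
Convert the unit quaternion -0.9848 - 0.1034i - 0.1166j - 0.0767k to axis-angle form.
axis = (-0.5953, -0.6713, -0.4416), θ = 340°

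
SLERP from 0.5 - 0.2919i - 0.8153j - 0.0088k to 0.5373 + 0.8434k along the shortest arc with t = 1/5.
0.5919 - 0.2616i - 0.7306j + 0.2178k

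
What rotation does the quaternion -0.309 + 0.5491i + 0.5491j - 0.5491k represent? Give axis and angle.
axis = (√3/3, √3/3, -√3/3), θ = 216°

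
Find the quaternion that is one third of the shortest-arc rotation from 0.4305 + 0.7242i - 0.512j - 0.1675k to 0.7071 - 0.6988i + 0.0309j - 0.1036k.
0.0296 + 0.8992i - 0.4274j - 0.0887k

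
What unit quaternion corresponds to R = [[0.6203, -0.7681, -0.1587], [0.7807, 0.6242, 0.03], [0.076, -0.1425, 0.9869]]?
0.8988 - 0.048i - 0.0653j + 0.4308k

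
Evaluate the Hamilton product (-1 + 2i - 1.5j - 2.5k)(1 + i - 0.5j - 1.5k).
-7.5 + 2i - 0.5j - 0.5k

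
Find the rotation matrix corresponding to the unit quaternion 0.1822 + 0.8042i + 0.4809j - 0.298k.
[[0.3599, 0.8821, -0.3041], [0.6649, -0.4711, -0.5797], [-0.6545, 0.0064, -0.756]]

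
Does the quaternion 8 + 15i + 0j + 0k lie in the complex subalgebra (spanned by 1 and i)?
Yes. The quaternion 8 + 15i has j- and k-coefficients y = z = 0, so it lies in the complex subalgebra spanned by 1 and i.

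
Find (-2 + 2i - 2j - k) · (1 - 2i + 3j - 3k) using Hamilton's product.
5 + 15i + 7k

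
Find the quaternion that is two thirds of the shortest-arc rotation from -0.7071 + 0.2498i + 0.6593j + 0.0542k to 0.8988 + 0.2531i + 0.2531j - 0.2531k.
-0.9696 - 0.0899i + 0.0771j + 0.2139k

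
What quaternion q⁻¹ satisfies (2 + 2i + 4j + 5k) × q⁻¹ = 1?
0.0408 - 0.0408i - 0.0816j - 0.102k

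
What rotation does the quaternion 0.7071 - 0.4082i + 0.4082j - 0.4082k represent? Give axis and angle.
axis = (-√3/3, √3/3, -√3/3), θ = π/2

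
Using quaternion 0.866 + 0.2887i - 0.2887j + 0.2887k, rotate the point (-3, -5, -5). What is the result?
(3, -0.999, -7)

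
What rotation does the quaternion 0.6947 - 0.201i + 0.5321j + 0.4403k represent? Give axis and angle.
axis = (-0.2794, 0.7397, 0.6121), θ = 92°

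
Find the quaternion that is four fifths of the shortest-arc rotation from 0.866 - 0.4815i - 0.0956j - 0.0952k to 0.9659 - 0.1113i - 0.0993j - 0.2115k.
0.9582 - 0.1888i - 0.0999j - 0.1904k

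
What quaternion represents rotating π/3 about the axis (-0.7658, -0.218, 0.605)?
0.866 - 0.3829i - 0.109j + 0.3025k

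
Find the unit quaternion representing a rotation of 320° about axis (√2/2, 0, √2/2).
-0.9397 + 0.2418i + 0.2418k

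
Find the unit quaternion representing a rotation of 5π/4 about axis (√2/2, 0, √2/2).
-0.3827 + 0.6533i + 0.6533k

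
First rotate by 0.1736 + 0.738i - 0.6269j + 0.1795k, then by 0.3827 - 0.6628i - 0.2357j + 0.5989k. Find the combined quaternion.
0.3003 + 0.5005i + 0.2801j + 0.7621k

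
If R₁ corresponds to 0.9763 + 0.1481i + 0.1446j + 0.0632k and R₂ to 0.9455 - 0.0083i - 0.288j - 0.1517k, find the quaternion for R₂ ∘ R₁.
0.9756 + 0.1357i - 0.1664j - 0.0469k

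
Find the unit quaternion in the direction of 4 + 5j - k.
0.6172 + 0.7715j - 0.1543k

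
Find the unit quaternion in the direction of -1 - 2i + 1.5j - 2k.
-0.2981 - 0.5963i + 0.4472j - 0.5963k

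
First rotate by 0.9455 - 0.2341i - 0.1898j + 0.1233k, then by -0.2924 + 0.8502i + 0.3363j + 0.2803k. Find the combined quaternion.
-0.0482 + 0.967i + 0.203j + 0.1463k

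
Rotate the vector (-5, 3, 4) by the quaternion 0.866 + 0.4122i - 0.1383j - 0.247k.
(-5.03, 1.741, 4.655)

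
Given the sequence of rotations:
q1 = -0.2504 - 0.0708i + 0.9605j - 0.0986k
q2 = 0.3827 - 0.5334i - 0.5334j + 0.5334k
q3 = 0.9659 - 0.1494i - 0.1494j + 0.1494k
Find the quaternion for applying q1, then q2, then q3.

q2 · q1 = 0.4313 - 0.3533i + 0.4108j - 0.7214k
q3 · q2 · q1 = 0.533 - 0.3593i + 0.1718j - 0.7465k
0.533 - 0.3593i + 0.1718j - 0.7465k


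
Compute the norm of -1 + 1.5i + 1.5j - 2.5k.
3.428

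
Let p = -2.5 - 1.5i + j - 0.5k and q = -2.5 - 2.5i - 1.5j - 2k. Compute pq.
3 + 7.25i - 0.5j + 11k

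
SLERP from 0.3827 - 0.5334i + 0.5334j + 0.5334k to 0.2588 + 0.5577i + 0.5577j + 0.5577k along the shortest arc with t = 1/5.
0.3993 - 0.3259i + 0.606j + 0.606k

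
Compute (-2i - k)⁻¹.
0.4i + 0.2k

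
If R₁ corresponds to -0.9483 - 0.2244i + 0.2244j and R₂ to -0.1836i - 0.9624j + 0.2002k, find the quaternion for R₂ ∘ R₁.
0.1748 + 0.1292i + 0.8677j - 0.447k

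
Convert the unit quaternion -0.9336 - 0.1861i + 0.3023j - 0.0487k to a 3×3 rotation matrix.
[[0.8125, -0.2034, -0.5463], [-0.0216, 0.926, -0.3769], [0.5826, 0.318, 0.748]]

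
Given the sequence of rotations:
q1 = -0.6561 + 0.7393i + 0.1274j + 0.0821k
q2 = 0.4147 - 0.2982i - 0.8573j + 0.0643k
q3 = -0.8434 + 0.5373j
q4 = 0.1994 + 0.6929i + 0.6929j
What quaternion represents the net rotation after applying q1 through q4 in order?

q2 · q1 = 0.0523 + 0.4237i + 0.6873j + 0.5877k
q3 · q2 · q1 = -0.4134 - 0.0416i - 0.5516j - 0.7233k
q4 · q3 · q2 · q1 = 0.3286 - 0.7959i + 0.1047j - 0.4976k
0.3286 - 0.7959i + 0.1047j - 0.4976k


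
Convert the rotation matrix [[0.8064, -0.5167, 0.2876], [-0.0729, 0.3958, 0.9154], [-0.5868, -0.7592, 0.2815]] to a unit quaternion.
0.788 - 0.5313i + 0.2774j + 0.1408k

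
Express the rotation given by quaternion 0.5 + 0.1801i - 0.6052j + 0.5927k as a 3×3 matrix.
[[-0.4351, -0.8107, -0.3917], [0.3747, 0.2325, -0.8975], [0.8187, -0.5373, 0.2026]]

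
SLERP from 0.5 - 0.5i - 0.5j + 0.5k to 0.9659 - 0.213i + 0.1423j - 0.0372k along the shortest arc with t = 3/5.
0.8905 - 0.3794i - 0.1383j + 0.2096k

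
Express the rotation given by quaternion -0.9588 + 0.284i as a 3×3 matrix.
[[1, 0, 0], [0, 0.8387, 0.5446], [0, -0.5446, 0.8387]]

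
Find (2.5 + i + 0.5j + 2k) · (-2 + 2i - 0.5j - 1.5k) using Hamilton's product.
-3.75 + 3.25i + 3.25j - 9.25k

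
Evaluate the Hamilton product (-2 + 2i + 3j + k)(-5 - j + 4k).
9 + 3i - 21j - 15k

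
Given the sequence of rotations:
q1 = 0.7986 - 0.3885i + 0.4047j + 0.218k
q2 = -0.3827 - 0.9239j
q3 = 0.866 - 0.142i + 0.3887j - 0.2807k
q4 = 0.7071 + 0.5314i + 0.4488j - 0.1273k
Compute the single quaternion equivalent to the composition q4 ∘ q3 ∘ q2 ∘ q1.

q2 · q1 = 0.0683 - 0.0527i - 0.8927j - 0.4424k
q3 · q2 · q1 = 0.2745 - 0.4779i - 0.7946j - 0.255k
q4 · q3 · q2 · q1 = 0.7722 - 0.4077i - 0.2423j - 0.423k
0.7722 - 0.4077i - 0.2423j - 0.423k


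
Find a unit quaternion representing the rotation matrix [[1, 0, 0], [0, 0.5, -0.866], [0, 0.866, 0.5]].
0.866 + 0.5i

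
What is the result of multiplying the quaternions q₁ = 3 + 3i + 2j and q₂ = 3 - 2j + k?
13 + 11i - 3j - 3k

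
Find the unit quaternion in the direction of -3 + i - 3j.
-0.6882 + 0.2294i - 0.6882j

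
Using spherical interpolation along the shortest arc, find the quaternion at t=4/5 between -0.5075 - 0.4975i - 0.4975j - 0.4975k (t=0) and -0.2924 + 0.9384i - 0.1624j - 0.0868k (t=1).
0.1252 - 0.9903i + 0.0098j - 0.0589k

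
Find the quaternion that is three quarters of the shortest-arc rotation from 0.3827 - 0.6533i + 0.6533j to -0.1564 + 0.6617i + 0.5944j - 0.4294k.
0.2781 - 0.8284i - 0.2971j + 0.3848k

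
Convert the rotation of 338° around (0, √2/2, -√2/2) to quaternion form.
-0.9816 + 0.1349j - 0.1349k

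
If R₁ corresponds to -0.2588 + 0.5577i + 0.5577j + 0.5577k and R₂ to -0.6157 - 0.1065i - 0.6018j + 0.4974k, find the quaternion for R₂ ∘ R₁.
0.277 - 0.9288i + 0.1492j - 0.1959k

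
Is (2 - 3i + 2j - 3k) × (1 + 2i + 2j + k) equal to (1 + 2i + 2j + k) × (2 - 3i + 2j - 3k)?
No: pq = 7 + 9i + 3j - 11k ≠ 7 - 7i + 9j + 9k = qp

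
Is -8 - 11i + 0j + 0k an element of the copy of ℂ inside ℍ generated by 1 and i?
Yes. The quaternion -8 - 11i has j- and k-coefficients y = z = 0, so it lies in the complex subalgebra spanned by 1 and i.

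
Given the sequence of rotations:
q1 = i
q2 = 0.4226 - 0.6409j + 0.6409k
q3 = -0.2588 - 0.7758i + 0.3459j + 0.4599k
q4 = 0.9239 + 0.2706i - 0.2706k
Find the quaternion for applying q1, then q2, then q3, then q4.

q2 · q1 = 0.4226i + 0.6409j + 0.6409k
q3 · q2 · q1 = -0.1886 - 0.1824i + 0.5257j - 0.8093k
q4 · q3 · q2 · q1 = -0.3439 - 0.0773i + 0.754j - 0.5544k
-0.3439 - 0.0773i + 0.754j - 0.5544k


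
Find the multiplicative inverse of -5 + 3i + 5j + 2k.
-0.0794 - 0.0476i - 0.0794j - 0.0317k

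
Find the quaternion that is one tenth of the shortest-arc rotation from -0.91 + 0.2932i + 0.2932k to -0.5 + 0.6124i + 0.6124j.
-0.8976 + 0.3407i + 0.0699j + 0.2708k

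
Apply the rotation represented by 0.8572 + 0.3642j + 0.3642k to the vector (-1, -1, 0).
(0.155, -1.359, 0.359)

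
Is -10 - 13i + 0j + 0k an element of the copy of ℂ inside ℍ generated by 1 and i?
Yes. The quaternion -10 - 13i has j- and k-coefficients y = z = 0, so it lies in the complex subalgebra spanned by 1 and i.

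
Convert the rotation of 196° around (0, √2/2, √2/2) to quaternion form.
-0.1392 + 0.7002j + 0.7002k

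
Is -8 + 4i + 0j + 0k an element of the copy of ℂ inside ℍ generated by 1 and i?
Yes. The quaternion -8 + 4i has j- and k-coefficients y = z = 0, so it lies in the complex subalgebra spanned by 1 and i.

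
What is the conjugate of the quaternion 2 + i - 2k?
2 - i + 2k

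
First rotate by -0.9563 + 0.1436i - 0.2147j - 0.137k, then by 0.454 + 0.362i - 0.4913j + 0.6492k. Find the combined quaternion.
-0.5027 - 0.0743i + 0.5152j - 0.6902k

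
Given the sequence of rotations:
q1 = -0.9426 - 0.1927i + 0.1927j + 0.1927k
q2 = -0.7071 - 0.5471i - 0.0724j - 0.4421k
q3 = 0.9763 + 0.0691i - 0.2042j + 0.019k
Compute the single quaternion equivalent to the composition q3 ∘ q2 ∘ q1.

q2 · q1 = 0.6602 + 0.7232i + 0.1226j + 0.1611k
q3 · q2 · q1 = 0.6166 + 0.7165i - 0.0125j + 0.326k
0.6166 + 0.7165i - 0.0125j + 0.326k


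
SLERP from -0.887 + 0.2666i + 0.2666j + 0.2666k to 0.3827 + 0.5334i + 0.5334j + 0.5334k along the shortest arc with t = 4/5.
0.0959 + 0.5747i + 0.5747j + 0.5747k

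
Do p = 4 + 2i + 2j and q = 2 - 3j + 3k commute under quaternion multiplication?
No: pq = 14 + 10i - 14j + 6k ≠ 14 - 2i - 2j + 18k = qp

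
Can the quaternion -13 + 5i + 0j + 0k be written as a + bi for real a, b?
Yes. The quaternion -13 + 5i has j- and k-coefficients y = z = 0, so it lies in the complex subalgebra spanned by 1 and i.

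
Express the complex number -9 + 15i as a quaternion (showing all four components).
-9 + 15i + 0j + 0k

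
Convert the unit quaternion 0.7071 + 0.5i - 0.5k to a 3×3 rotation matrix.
[[0.5, 0.7071, -0.5], [-0.7071, 0, -0.7071], [-0.5, 0.7071, 0.5]]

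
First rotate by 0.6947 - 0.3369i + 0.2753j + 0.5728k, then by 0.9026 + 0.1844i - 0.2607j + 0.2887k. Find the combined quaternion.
0.5956 - 0.4048i - 0.1355j + 0.6805k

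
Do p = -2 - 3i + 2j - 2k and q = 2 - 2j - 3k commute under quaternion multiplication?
No: pq = -6 - 16i - j + 8k ≠ -6 + 4i + 17j - 4k = qp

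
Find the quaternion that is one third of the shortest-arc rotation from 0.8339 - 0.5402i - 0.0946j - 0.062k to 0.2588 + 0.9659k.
0.8022 - 0.4426i - 0.0775j + 0.3933k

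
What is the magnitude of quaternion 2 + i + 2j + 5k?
√34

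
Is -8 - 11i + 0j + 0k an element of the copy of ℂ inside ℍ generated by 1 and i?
Yes. The quaternion -8 - 11i has j- and k-coefficients y = z = 0, so it lies in the complex subalgebra spanned by 1 and i.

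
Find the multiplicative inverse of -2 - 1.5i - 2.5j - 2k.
-0.1212 + 0.0909i + 0.1515j + 0.1212k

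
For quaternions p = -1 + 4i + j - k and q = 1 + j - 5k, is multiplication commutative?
No: pq = -7 + 20j + 8k ≠ -7 + 8i - 20j = qp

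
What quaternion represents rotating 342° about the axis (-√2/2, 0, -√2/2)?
-0.9877 - 0.1106i - 0.1106k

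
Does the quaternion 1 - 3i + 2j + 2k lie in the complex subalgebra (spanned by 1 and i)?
No. The quaternion 1 - 3i + 2j + 2k has j-coefficient y = 2 and k-coefficient z = 2, not both zero, so it does not lie in the complex subalgebra spanned by 1 and i.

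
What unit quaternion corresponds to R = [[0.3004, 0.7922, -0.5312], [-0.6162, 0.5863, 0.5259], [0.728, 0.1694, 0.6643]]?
0.7986 - 0.1116i - 0.3942j - 0.4409k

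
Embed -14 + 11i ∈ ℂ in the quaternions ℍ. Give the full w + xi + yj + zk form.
-14 + 11i + 0j + 0k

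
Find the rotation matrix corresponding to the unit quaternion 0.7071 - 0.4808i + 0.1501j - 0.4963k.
[[0.4623, 0.5575, 0.6895], [-0.8462, 0.045, 0.531], [0.265, -0.8289, 0.4926]]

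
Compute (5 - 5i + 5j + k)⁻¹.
0.0658 + 0.0658i - 0.0658j - 0.0132k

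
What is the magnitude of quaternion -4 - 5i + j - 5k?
√67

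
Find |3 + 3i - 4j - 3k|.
√43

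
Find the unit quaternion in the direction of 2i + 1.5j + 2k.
0.6247i + 0.4685j + 0.6247k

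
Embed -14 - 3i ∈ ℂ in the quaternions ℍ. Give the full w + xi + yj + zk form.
-14 - 3i + 0j + 0k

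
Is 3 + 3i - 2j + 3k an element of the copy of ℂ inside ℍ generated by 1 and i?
No. The quaternion 3 + 3i - 2j + 3k has j-coefficient y = -2 and k-coefficient z = 3, not both zero, so it does not lie in the complex subalgebra spanned by 1 and i.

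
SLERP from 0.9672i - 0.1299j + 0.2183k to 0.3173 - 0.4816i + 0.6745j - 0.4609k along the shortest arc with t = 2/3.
-0.227 + 0.7053i - 0.531j + 0.4112k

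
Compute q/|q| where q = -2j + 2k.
-0.7071j + 0.7071k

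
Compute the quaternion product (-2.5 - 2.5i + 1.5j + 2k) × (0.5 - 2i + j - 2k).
-3.75 - 1.25i - 10.75j + 6.5k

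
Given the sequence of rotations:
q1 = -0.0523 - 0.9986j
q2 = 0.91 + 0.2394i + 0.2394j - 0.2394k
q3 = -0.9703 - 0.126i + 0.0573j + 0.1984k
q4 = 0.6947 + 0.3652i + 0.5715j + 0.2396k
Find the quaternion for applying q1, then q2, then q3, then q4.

q2 · q1 = 0.1915 - 0.2516i - 0.9212j - 0.2265k
q3 · q2 · q1 = -0.1198 + 0.3898i + 0.8264j + 0.3883k
q4 · q3 · q2 · q1 = -0.7909 + 0.251i + 0.4572j + 0.3201k
-0.7909 + 0.251i + 0.4572j + 0.3201k


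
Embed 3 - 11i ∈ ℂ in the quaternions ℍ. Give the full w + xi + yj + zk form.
3 - 11i + 0j + 0k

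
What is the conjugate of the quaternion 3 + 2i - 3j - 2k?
3 - 2i + 3j + 2k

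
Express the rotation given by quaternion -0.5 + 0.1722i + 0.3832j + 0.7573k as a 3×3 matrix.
[[-0.4407, 0.8893, -0.1224], [-0.6253, -0.2063, 0.7526], [0.644, 0.4082, 0.647]]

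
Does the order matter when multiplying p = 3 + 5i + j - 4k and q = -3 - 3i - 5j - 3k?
Yes: pq = -1 - 47i + 9j - 19k ≠ -1 - i - 45j + 25k = qp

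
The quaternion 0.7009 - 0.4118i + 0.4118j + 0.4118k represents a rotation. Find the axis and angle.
axis = (-√3/3, √3/3, √3/3), θ = 91°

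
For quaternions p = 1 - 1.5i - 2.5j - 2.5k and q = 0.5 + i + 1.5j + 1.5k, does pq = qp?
No: pq = 9.5 + 0.25i + 0.5k ≠ 9.5 + 0.25i + 0.5j = qp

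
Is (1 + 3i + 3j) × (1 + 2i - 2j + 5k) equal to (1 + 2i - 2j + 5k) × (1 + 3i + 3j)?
No: pq = 1 + 20i - 14j - 7k ≠ 1 - 10i + 16j + 17k = qp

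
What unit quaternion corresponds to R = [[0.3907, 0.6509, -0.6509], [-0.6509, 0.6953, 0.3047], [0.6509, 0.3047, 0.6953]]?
0.8339 - 0.3903j - 0.3903k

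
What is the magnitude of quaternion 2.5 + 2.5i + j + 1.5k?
3.969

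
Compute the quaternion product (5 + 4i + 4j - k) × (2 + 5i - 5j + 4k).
14 + 44i - 38j - 22k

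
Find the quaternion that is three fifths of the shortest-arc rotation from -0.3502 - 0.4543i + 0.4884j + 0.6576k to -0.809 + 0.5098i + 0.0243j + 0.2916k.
-0.7745 + 0.1381i + 0.271j + 0.5546k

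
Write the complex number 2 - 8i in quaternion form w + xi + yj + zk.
2 - 8i + 0j + 0k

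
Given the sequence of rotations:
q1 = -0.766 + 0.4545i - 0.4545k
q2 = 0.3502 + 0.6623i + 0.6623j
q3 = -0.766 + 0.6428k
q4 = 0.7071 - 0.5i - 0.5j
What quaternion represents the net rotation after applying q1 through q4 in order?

q2 · q1 = -0.5693 - 0.6492i - 0.2063j - 0.4602k
q3 · q2 · q1 = 0.7319 + 0.6299i - 0.2593j - 0.0134k
q4 · q3 · q2 · q1 = 0.7028 + 0.0862i - 0.556j + 0.4351k
0.7028 + 0.0862i - 0.556j + 0.4351k


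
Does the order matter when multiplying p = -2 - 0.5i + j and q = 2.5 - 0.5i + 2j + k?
Yes: pq = -7.25 + 0.75i - j - 2.5k ≠ -7.25 - 1.25i - 2j - 1.5k = qp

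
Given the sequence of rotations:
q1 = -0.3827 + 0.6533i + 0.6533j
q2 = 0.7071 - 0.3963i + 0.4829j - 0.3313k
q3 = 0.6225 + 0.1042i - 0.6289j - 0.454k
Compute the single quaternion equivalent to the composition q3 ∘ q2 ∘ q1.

q2 · q1 = -0.3272 + 0.8301i + 0.0607j - 0.4476k
q3 · q2 · q1 = -0.4552 + 0.7917i - 0.0867j + 0.3983k
-0.4552 + 0.7917i - 0.0867j + 0.3983k


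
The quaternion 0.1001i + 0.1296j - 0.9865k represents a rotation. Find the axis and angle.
axis = (0.1001, 0.1296, -0.9865), θ = π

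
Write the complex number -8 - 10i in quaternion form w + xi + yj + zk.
-8 - 10i + 0j + 0k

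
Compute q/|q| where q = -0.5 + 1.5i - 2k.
-0.1961 + 0.5883i - 0.7845k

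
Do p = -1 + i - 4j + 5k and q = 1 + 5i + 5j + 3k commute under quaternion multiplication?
No: pq = -1 - 41i + 13j + 27k ≠ -1 + 33i - 31j - 23k = qp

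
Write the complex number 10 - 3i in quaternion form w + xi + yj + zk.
10 - 3i + 0j + 0k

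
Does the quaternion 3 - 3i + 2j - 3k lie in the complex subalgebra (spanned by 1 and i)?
No. The quaternion 3 - 3i + 2j - 3k has j-coefficient y = 2 and k-coefficient z = -3, not both zero, so it does not lie in the complex subalgebra spanned by 1 and i.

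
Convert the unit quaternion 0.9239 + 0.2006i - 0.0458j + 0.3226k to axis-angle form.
axis = (0.5243, -0.1197, 0.8431), θ = π/4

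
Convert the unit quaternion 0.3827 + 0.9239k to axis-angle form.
axis = (0, 0, 1), θ = 3π/4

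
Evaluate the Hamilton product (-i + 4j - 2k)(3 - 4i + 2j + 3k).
-6 + 13i + 23j + 8k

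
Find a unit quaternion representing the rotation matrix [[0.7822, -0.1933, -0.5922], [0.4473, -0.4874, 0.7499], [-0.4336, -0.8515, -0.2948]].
-0.5 + 0.8007i + 0.0793j - 0.3203k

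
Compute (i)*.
-i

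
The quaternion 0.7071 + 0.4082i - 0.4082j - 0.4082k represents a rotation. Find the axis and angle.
axis = (√3/3, -√3/3, -√3/3), θ = π/2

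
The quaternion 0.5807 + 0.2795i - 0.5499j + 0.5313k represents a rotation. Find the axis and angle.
axis = (0.3433, -0.6755, 0.6526), θ = 109°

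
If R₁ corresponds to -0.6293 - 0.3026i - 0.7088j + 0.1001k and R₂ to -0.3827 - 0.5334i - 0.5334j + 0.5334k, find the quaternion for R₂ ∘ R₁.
-0.352 + 0.7762i + 0.4989j - 0.1573k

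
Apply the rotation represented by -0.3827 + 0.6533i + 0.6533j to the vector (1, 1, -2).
(2, 0, 1.414)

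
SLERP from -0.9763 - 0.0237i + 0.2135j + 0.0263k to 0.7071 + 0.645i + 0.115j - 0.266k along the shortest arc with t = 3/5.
-0.8855 - 0.4265i + 0.0197j + 0.1832k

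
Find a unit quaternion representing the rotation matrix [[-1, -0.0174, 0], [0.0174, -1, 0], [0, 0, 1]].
0.0087 + k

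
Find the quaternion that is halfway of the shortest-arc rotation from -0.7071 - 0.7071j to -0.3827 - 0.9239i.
-0.6836 - 0.5796i - 0.4436j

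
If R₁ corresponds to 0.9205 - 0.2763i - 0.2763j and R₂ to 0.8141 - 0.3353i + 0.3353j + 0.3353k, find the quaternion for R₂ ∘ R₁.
0.7494 - 0.4409i - 0.0089j + 0.4939k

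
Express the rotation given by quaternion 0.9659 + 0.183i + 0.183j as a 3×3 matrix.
[[0.933, 0.067, 0.3535], [0.067, 0.933, -0.3535], [-0.3535, 0.3535, 0.866]]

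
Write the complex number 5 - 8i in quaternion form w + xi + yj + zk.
5 - 8i + 0j + 0k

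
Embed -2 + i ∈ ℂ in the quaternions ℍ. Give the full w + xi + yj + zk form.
-2 + i + 0j + 0k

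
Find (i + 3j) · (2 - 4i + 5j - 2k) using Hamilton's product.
-11 - 4i + 8j + 17k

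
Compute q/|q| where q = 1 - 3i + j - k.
0.2887 - 0.866i + 0.2887j - 0.2887k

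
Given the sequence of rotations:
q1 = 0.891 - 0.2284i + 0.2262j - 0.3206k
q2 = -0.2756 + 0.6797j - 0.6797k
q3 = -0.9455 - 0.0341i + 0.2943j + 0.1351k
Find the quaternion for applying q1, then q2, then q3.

q2 · q1 = -0.6172 - 0.0012i + 0.6985j - 0.362k
q3 · q2 · q1 = 0.4269 - 0.1787i - 0.8546j + 0.2354k
0.4269 - 0.1787i - 0.8546j + 0.2354k


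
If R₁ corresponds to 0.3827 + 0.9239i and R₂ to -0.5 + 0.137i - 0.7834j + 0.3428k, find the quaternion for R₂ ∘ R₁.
-0.3179 - 0.4095i + 0.0169j + 0.855k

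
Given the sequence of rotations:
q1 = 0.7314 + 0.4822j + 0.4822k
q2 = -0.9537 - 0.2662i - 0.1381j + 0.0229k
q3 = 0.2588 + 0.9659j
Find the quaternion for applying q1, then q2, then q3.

q2 · q1 = -0.642 - 0.2723i - 0.4325j - 0.5715k
q3 · q2 · q1 = 0.2516 - 0.6225i - 0.732j + 0.1151k
0.2516 - 0.6225i - 0.732j + 0.1151k


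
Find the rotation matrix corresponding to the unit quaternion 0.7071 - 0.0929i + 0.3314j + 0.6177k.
[[0.0172, -0.9351, 0.3539], [0.812, 0.2196, 0.5408], [-0.5834, 0.278, 0.7631]]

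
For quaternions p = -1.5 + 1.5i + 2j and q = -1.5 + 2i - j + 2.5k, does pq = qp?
No: pq = 1.25 - 0.25i - 5.25j - 9.25k ≠ 1.25 - 10.25i + 2.25j + 1.75k = qp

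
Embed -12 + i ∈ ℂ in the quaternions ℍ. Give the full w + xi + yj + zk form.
-12 + i + 0j + 0k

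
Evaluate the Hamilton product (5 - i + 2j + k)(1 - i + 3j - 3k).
1 - 15i + 13j - 15k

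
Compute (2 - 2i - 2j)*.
2 + 2i + 2j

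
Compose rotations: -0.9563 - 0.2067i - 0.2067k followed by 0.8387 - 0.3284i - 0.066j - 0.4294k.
-0.9587 + 0.1543i + 0.084j + 0.2236k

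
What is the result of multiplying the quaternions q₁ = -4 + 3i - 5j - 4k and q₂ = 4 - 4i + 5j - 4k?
5 + 68i - 12j - 5k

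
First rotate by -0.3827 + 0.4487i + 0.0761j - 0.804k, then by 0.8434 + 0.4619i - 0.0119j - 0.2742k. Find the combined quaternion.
-0.7496 + 0.2321i + 0.3171j - 0.5327k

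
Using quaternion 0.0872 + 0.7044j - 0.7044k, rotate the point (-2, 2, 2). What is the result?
(2.461, -1.724, -1.724)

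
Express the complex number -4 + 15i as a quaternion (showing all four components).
-4 + 15i + 0j + 0k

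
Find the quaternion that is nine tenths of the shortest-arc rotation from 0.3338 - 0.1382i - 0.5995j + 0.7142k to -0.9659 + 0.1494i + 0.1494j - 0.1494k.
0.9389 - 0.1555i - 0.2102j + 0.2239k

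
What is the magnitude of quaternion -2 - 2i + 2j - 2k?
4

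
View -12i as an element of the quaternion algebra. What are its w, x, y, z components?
0 - 12i + 0j + 0k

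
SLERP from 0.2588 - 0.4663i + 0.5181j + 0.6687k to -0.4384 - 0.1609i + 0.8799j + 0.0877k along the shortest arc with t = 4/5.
-0.3149 - 0.2517i + 0.8837j + 0.2377k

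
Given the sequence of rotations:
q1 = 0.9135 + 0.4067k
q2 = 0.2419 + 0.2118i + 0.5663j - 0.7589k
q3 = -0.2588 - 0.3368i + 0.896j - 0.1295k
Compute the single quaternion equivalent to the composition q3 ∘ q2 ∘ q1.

q2 · q1 = 0.5296 + 0.4238i + 0.4312j - 0.5949k
q3 · q2 · q1 = -0.4577 - 0.7652i + 0.1077j - 0.4396k
-0.4577 - 0.7652i + 0.1077j - 0.4396k


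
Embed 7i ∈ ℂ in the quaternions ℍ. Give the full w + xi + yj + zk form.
0 + 7i + 0j + 0k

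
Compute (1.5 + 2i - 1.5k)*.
1.5 - 2i + 1.5k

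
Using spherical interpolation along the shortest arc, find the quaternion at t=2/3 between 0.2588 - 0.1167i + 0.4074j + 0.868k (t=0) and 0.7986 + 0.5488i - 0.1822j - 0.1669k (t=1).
-0.5483 - 0.5179i + 0.3486j + 0.5564k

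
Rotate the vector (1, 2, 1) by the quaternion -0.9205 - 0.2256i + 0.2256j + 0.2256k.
(0.906, 0.762, 2.144)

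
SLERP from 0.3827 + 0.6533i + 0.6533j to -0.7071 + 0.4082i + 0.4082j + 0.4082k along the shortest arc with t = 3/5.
-0.3192 + 0.636i + 0.636j + 0.2984k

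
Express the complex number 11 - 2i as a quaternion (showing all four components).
11 - 2i + 0j + 0k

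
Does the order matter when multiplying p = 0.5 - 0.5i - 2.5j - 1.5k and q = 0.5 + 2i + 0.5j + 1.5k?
Yes: pq = 4.75 - 2.25i - 3.25j + 4.75k ≠ 4.75 + 3.75i + 1.25j - 4.75k = qp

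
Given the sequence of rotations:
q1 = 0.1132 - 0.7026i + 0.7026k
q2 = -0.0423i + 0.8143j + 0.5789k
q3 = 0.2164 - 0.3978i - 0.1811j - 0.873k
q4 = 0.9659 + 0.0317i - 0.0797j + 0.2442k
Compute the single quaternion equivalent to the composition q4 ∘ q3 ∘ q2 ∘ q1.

q2 · q1 = -0.4365 + 0.5673i - 0.2848j + 0.6377k
q3 · q2 · q1 = 0.6363 - 0.0677i - 0.2242j + 0.7351k
q4 · q3 · q2 · q1 = 0.4194 - 0.0491i - 0.3071j + 0.8529k
0.4194 - 0.0491i - 0.3071j + 0.8529k


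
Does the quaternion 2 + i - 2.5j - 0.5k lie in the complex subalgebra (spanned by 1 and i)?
No. The quaternion 2 + i - 2.5j - 0.5k has j-coefficient y = -2.5 and k-coefficient z = -0.5, not both zero, so it does not lie in the complex subalgebra spanned by 1 and i.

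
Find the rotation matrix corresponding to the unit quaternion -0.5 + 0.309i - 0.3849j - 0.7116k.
[[-0.309, -0.9495, -0.0549], [0.4737, -0.2037, 0.8568], [-0.8247, 0.2388, 0.5127]]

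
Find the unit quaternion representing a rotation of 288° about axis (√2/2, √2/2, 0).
-0.809 + 0.4156i + 0.4156j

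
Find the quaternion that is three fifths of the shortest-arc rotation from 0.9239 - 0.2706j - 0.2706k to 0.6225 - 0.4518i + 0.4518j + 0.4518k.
0.9087 - 0.3229i + 0.1871j + 0.1871k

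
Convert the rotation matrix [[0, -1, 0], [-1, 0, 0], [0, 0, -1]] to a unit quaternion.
-0.7071i + 0.7071j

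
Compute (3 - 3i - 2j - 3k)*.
3 + 3i + 2j + 3k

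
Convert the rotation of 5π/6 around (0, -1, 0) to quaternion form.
0.2588 - 0.9659j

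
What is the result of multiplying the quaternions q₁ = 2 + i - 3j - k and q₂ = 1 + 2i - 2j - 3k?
-9 + 12i - 6j - 3k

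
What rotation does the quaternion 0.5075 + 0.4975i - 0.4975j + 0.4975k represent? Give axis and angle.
axis = (√3/3, -√3/3, √3/3), θ = 119°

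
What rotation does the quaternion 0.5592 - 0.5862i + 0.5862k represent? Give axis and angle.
axis = (-√2/2, 0, √2/2), θ = 112°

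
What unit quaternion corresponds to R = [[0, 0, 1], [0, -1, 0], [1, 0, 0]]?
0.7071i + 0.7071k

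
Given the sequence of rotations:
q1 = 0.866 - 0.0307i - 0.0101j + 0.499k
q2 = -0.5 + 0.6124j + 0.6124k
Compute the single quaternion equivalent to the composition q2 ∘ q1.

q2 · q1 = -0.7324 + 0.3271i + 0.5166j + 0.2996k
-0.7324 + 0.3271i + 0.5166j + 0.2996k


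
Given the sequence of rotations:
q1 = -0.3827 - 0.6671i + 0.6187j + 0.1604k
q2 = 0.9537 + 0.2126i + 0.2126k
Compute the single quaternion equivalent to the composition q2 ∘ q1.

q2 · q1 = -0.2573 - 0.8491i + 0.4141j + 0.2031k
-0.2573 - 0.8491i + 0.4141j + 0.2031k
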